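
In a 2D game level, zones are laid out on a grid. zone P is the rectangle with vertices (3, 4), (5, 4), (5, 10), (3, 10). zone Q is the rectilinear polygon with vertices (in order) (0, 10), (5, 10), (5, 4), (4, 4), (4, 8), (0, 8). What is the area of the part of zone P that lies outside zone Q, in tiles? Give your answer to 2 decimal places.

4.00

|zone P| = 12, |zone P∩zone Q| = 8.
|zone P ∖ zone Q| = |zone P| − |zone P∩zone Q| = 12 − 8 = 4.00.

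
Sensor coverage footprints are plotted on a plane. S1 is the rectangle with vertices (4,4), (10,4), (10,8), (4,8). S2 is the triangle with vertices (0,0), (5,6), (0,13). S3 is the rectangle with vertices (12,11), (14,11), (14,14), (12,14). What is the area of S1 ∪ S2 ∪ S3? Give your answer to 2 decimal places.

By inclusion–exclusion:
Individual areas: |S1| = 24, |S2| = 32.5, |S3| = 6.
|S1∩S2| = 1.3.
|S1∩S3| = 0 (no overlap).
|S2∩S3| = 0.
|S1∩S2∩S3| = 0.
|S1 ∪ S2 ∪ S3| = 62.5 − 1.3 + 0 = 61.20.

61.20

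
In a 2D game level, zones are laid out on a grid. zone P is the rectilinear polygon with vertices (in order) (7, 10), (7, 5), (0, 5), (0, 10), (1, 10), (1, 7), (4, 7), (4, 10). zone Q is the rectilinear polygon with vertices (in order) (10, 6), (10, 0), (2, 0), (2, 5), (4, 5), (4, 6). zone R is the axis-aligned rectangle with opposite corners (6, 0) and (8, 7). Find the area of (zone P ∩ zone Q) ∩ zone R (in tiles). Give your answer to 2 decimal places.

1.00

The region (zone P ∩ zone Q) ∩ zone R is the polygon with vertices (6,5), (6,6), (7,6), (7,5).
By the shoelace formula its area is 1.00.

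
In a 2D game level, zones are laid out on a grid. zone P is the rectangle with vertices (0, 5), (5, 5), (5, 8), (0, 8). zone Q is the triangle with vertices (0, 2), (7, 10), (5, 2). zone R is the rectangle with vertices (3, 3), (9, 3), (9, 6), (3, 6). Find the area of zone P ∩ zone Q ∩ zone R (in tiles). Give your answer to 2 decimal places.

The intersection is the polygon with vertices (3,5), (3,5.429), (3.5,6), (5,6), (5,5).
By the shoelace formula its area is 1.86.

1.86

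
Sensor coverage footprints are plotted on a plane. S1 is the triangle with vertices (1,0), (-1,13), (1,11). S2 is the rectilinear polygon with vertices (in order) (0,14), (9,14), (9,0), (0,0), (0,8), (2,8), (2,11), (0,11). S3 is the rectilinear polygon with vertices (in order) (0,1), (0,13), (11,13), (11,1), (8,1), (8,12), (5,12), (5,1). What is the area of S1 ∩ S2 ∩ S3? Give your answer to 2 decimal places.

5.17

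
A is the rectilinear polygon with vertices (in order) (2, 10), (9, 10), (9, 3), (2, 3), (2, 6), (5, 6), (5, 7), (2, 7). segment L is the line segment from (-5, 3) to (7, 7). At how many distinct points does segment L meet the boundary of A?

The segment meets the boundary at (5,6.333), (4,6), (2,5.333).

3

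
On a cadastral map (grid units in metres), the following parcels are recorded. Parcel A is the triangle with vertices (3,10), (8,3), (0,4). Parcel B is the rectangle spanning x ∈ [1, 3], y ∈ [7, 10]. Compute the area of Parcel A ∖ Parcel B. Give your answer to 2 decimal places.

|Parcel A| = 25.5, |Parcel A∩Parcel B| = 2.25.
|Parcel A ∖ Parcel B| = |Parcel A| − |Parcel A∩Parcel B| = 25.5 − 2.25 = 23.25.

23.25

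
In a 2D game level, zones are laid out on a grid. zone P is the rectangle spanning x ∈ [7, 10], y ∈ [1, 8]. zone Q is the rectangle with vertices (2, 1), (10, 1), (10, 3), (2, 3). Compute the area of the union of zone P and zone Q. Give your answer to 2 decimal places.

31.00

By inclusion–exclusion:
Individual areas: |zone P| = 21, |zone Q| = 16.
|zone P∩zone Q|: x∈[7,10], y∈[1,3] → 3·2 = 6.
|zone P ∪ zone Q| = 37 − 6 = 31.00.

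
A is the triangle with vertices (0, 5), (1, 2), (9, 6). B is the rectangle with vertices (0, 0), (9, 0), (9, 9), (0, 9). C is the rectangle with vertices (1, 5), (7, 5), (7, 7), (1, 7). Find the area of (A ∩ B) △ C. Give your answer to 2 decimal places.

|A ∩ B| = 14.
|(A ∩ B) ∩ C| = 2.6667.
|(A ∩ B) △ C| = 14 + 12 − 5.3333 = 20.67.

20.67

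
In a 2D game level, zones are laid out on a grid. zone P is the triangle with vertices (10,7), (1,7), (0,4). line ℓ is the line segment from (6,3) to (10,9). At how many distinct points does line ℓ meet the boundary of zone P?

2

The segment meets the boundary at (8.667,7), (8.333,6.5).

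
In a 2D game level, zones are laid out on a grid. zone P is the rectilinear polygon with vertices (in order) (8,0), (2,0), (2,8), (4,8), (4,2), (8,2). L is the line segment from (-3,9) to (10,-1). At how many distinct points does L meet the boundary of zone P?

The segment meets the boundary at (8,0.538), (6.1,2), (4,3.615), (2,5.154).

4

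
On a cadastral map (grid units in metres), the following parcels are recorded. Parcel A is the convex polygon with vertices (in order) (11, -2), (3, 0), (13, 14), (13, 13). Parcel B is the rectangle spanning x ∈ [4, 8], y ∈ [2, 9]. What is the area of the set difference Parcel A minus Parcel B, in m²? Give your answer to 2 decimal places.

|Parcel A| = 67, |Parcel A∩Parcel B| = 8.9286.
|Parcel A ∖ Parcel B| = |Parcel A| − |Parcel A∩Parcel B| = 67 − 8.9286 = 58.07.

58.07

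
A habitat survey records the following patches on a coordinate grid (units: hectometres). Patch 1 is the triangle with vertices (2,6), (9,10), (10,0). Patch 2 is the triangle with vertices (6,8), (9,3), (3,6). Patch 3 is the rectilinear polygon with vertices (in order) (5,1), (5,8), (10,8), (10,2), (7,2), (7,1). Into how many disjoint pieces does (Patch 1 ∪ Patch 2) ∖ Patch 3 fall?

(Patch 1 ∪ Patch 2) ∖ Patch 3 splits into 3 disjoint pieces (area 3.7, area 2.4667, area 5.9464).

3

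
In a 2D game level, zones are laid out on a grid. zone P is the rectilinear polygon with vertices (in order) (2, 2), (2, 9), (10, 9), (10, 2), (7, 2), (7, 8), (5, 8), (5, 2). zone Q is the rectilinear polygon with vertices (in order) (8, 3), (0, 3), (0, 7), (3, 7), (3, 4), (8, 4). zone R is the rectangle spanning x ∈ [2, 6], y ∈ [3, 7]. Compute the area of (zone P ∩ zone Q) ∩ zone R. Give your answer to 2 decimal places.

6.00

The region (zone P ∩ zone Q) ∩ zone R is the polygon with vertices (3,7), (3,4), (5,4), (5,3), (2,3), (2,7).
By the shoelace formula its area is 6.00.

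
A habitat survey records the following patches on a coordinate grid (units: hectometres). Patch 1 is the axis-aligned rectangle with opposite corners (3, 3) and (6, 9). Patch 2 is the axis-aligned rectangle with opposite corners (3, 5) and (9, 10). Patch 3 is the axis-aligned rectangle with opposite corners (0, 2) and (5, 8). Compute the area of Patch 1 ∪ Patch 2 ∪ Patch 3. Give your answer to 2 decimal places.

56.00

By inclusion–exclusion:
Individual areas: |Patch 1| = 18, |Patch 2| = 30, |Patch 3| = 30.
|Patch 1∩Patch 2|: x∈[3,6], y∈[5,9] → 3·4 = 12.
|Patch 1∩Patch 3|: x∈[3,5], y∈[3,8] → 2·5 = 10.
|Patch 2∩Patch 3|: x∈[3,5], y∈[5,8] → 2·3 = 6.
|Patch 1∩Patch 2∩Patch 3| = 6.
|Patch 1 ∪ Patch 2 ∪ Patch 3| = 78 − 28 + 6 = 56.00.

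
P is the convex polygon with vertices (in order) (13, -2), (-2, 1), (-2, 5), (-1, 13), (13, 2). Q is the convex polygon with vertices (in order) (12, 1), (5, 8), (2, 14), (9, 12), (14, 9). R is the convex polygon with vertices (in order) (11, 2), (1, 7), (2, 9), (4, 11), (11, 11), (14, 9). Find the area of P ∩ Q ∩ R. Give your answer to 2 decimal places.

The intersection is the polygon with vertices (5,8), (4.765,8.471), (11.504,3.176), (11,2).
By the shoelace formula its area is 6.00.

6.00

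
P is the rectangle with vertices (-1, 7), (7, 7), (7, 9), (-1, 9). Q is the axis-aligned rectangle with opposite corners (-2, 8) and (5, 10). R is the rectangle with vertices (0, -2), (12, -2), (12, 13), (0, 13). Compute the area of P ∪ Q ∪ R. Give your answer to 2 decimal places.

By inclusion–exclusion:
Individual areas: |P| = 16, |Q| = 14, |R| = 180.
|P∩Q|: x∈[-1,5], y∈[8,9] → 6·1 = 6.
|P∩R|: x∈[0,7], y∈[7,9] → 7·2 = 14.
|Q∩R|: x∈[0,5], y∈[8,10] → 5·2 = 10.
|P∩Q∩R| = 5.
|P ∪ Q ∪ R| = 210 − 30 + 5 = 185.00.

185.00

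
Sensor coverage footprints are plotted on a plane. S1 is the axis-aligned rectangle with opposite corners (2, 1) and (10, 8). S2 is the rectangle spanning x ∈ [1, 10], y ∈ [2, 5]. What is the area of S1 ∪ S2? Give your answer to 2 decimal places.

59.00

By inclusion–exclusion:
Individual areas: |S1| = 56, |S2| = 27.
|S1∩S2|: x∈[2,10], y∈[2,5] → 8·3 = 24.
|S1 ∪ S2| = 83 − 24 = 59.00.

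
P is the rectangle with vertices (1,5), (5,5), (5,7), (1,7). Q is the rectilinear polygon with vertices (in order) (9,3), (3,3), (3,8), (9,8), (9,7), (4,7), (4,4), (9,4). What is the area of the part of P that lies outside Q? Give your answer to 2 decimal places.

|P| = 8, |P∩Q| = 2.
|P ∖ Q| = |P| − |P∩Q| = 8 − 2 = 6.00.

6.00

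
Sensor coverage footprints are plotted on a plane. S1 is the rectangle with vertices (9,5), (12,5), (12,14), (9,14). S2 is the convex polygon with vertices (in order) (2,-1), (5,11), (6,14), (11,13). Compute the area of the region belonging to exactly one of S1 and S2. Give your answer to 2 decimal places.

60.98

|S1| = 27, |S2| = 41, |S1∩S2| = 3.5111.
|S1 △ S2| = |S1| + |S2| − 2·|S1∩S2| = 27 + 41 − 7.0222 = 60.98.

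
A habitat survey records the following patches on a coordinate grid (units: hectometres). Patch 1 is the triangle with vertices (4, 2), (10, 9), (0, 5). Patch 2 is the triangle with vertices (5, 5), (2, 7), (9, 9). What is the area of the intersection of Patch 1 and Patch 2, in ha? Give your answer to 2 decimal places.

5.21

The intersection is the polygon with vertices (8.333,8.333), (5,5), (3.125,6.25).
By the shoelace formula its area is 5.21.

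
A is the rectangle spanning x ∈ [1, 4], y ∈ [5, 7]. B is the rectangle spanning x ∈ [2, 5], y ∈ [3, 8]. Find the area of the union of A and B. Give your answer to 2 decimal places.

By inclusion–exclusion:
Individual areas: |A| = 6, |B| = 15.
|A∩B|: x∈[2,4], y∈[5,7] → 2·2 = 4.
|A ∪ B| = 21 − 4 = 17.00.

17.00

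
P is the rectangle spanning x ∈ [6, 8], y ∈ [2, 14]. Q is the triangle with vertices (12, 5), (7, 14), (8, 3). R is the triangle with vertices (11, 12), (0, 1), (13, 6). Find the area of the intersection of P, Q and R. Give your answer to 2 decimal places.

1.45

The intersection is the polygon with vertices (7.5,8.5), (8,9), (8,4.077), (7.905,4.04).
By the shoelace formula its area is 1.45.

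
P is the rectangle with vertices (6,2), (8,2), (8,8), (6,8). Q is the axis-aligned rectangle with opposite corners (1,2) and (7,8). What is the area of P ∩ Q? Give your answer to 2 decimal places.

|P∩Q|: x∈[6,7], y∈[2,8] → 1·6 = 6.

6.00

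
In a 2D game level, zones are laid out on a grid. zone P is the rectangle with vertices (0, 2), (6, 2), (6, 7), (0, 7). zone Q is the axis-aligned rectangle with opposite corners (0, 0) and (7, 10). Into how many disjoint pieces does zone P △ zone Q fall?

1

zone P △ zone Q is a single connected region.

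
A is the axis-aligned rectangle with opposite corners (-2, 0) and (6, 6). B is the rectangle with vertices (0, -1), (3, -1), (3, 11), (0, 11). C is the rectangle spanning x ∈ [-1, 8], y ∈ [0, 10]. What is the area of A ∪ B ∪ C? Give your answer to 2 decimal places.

102.00

By inclusion–exclusion:
Individual areas: |A| = 48, |B| = 36, |C| = 90.
|A∩B|: x∈[0,3], y∈[0,6] → 3·6 = 18.
|A∩C|: x∈[-1,6], y∈[0,6] → 7·6 = 42.
|B∩C|: x∈[0,3], y∈[0,10] → 3·10 = 30.
|A∩B∩C| = 18.
|A ∪ B ∪ C| = 174 − 90 + 18 = 102.00.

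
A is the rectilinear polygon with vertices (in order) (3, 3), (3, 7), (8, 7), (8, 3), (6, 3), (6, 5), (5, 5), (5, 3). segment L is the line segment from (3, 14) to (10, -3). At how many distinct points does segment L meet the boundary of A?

The segment meets the boundary at (7.529,3), (5.882,7).

2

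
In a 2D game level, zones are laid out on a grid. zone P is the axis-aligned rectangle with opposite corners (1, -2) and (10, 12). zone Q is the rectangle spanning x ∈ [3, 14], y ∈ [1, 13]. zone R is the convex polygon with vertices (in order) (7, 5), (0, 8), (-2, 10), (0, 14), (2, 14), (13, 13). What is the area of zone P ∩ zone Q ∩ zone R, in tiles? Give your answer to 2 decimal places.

39.57

The intersection is the polygon with vertices (10,9), (7,5), (3,6.714), (3,12), (10,12).
By the shoelace formula its area is 39.57.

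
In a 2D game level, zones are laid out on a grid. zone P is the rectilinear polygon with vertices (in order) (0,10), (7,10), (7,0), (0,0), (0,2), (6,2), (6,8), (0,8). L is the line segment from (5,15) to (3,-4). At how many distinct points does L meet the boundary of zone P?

4

The segment meets the boundary at (3.632,2), (3.421,0), (4.263,8), (4.474,10).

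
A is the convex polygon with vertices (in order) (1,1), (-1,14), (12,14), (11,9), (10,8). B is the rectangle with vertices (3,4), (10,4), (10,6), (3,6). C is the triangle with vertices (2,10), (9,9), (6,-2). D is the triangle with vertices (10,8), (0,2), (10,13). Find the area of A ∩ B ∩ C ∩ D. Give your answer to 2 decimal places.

2.74

The intersection is the polygon with vertices (3.415,5.756), (3.636,6), (6.667,6), (3.889,4.333).
By the shoelace formula its area is 2.74.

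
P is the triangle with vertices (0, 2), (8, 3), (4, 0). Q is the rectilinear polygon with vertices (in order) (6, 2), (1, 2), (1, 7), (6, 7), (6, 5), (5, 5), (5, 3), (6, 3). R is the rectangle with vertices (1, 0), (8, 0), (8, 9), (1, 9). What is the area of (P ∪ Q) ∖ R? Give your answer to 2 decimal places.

0.31

|P ∪ Q| = 30.8125.
|(P ∪ Q) ∩ R| = 30.5.
|(P ∪ Q) ∖ R| = 30.8125 − 30.5 = 0.31.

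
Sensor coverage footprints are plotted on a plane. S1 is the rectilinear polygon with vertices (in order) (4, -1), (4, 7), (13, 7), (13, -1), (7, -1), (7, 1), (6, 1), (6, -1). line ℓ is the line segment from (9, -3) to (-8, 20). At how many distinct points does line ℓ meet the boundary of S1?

4

The segment meets the boundary at (4,3.765), (6.043,1), (7,-0.294), (7.522,-1).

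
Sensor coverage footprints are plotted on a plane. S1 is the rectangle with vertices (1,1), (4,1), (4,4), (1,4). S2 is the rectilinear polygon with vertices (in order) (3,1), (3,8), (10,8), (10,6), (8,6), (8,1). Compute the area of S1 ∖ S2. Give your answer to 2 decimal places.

6.00

|S1| = 9, |S1∩S2| = 3.
|S1 ∖ S2| = |S1| − |S1∩S2| = 9 − 3 = 6.00.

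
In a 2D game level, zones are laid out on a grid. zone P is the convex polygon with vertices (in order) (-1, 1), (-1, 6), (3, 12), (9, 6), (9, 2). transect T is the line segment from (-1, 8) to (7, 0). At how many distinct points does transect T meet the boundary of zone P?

The segment meets the boundary at (5.364,1.636), (-0.2,7.2).

2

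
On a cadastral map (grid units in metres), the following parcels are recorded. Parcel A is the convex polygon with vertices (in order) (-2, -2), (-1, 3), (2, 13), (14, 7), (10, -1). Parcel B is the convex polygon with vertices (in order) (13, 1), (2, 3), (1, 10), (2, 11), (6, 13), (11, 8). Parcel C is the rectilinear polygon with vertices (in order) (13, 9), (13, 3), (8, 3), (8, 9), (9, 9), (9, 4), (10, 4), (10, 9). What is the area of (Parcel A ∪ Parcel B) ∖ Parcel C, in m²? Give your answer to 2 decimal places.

|Parcel A ∪ Parcel B| = 158.7306.
|(Parcel A ∪ Parcel B) ∩ Parcel C| = 21.8669.
|(Parcel A ∪ Parcel B) ∖ Parcel C| = 158.7306 − 21.8669 = 136.86.

136.86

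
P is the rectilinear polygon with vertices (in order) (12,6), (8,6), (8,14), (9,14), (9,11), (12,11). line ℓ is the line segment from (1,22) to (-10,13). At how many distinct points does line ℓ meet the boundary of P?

0

The segment lies entirely outside P and never meets its boundary.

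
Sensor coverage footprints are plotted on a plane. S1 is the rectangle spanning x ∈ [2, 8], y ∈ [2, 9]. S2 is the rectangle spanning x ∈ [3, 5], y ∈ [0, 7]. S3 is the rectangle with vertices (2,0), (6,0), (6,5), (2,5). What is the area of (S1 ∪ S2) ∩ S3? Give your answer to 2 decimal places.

16.00

The region (S1 ∪ S2) ∩ S3 is the polygon with vertices (2,5), (6,5), (6,2), (5,2), (5,0), (3,0), (3,2), (2,2).
By the shoelace formula its area is 16.00.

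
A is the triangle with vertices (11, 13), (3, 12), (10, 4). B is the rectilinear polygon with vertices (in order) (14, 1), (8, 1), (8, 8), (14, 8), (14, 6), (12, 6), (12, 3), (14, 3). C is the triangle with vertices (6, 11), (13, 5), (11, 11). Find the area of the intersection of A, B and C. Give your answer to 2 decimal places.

The intersection is the polygon with vertices (10.444,8), (10.362,7.261), (9.5,8).
By the shoelace formula its area is 0.35.

0.35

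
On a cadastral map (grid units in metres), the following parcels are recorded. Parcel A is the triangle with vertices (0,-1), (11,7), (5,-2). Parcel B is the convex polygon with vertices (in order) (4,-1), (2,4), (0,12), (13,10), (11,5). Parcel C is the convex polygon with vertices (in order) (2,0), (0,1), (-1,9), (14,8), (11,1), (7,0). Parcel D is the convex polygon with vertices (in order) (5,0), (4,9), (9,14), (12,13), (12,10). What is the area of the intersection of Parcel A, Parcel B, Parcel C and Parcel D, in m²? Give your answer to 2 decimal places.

The intersection is the polygon with vertices (8.759,5.37), (5,0), (4.729,2.439).
By the shoelace formula its area is 5.31.

5.31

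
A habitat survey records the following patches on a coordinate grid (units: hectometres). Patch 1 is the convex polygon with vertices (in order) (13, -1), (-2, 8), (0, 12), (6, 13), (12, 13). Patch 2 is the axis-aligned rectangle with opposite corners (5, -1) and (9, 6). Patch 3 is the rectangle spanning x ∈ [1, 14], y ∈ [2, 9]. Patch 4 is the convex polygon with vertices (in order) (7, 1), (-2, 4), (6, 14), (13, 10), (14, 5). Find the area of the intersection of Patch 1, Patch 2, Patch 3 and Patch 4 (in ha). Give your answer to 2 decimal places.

13.28

The intersection is the polygon with vertices (9,6), (9,2.143), (8.75,2), (8,2), (5,3.8), (5,6).
By the shoelace formula its area is 13.28.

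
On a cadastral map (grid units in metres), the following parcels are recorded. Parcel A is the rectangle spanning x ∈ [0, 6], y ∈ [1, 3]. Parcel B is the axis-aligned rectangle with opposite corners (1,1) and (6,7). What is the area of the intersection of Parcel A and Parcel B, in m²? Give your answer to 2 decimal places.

|Parcel A∩Parcel B|: x∈[1,6], y∈[1,3] → 5·2 = 10.

10.00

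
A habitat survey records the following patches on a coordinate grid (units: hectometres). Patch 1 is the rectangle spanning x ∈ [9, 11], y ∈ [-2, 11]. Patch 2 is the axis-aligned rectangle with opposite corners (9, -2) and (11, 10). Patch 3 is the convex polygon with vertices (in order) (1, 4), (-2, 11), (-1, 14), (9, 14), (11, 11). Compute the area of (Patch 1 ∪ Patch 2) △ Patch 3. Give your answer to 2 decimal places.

|Patch 1 ∪ Patch 2| = 26.
|(Patch 1 ∪ Patch 2) ∩ Patch 3| = 1.4.
|(Patch 1 ∪ Patch 2) △ Patch 3| = 26 + 80 − 2.8 = 103.20.

103.20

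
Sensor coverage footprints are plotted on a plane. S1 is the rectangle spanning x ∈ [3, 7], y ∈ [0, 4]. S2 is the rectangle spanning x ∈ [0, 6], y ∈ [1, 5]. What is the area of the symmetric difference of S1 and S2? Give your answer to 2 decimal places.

|S1∩S2|: x∈[3,6], y∈[1,4] → 3·3 = 9.
|S1 △ S2| = |S1| + |S2| − 2·|S1∩S2| = 16 + 24 − 18 = 22.00.

22.00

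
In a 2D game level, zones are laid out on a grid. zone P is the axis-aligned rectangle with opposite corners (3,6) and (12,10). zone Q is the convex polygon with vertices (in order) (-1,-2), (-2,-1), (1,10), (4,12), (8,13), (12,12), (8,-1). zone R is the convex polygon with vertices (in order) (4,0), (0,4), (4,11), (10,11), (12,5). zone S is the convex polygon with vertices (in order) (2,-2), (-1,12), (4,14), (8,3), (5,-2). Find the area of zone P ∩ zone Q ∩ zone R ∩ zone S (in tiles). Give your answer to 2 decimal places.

12.57

The intersection is the polygon with vertices (3.429,10), (5.455,10), (6.909,6), (3,6), (3,9.25).
By the shoelace formula its area is 12.57.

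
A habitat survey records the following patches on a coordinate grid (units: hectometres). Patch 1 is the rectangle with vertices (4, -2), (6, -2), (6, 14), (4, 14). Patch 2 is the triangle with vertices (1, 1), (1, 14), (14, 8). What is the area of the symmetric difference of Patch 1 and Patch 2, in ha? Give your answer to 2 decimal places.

80.50

|Patch 1| = 32, |Patch 2| = 84.5, |Patch 1∩Patch 2| = 18.
|Patch 1 △ Patch 2| = |Patch 1| + |Patch 2| − 2·|Patch 1∩Patch 2| = 32 + 84.5 − 36 = 80.50.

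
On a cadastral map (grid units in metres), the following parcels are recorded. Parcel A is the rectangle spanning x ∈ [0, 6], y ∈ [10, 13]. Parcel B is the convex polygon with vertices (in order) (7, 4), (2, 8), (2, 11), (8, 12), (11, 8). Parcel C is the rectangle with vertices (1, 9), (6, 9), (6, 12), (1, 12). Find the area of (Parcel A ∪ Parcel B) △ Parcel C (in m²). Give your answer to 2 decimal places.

44.67

|Parcel A ∪ Parcel B| = 57.6667.
|(Parcel A ∪ Parcel B) ∩ Parcel C| = 14.
|(Parcel A ∪ Parcel B) △ Parcel C| = 57.6667 + 15 − 28 = 44.67.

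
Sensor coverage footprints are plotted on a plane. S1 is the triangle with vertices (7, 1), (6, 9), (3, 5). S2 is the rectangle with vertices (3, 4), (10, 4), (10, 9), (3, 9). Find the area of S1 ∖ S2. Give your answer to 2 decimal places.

3.94

|S1| = 14, |S1∩S2| = 10.0625.
|S1 ∖ S2| = |S1| − |S1∩S2| = 14 − 10.0625 = 3.94.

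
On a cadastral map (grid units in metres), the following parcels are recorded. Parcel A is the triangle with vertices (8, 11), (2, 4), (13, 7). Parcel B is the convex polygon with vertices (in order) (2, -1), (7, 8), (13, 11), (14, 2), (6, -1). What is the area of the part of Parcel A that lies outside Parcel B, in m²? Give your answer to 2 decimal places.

13.47

|Parcel A| = 29.5, |Parcel A∩Parcel B| = 16.0307.
|Parcel A ∖ Parcel B| = |Parcel A| − |Parcel A∩Parcel B| = 29.5 − 16.0307 = 13.47.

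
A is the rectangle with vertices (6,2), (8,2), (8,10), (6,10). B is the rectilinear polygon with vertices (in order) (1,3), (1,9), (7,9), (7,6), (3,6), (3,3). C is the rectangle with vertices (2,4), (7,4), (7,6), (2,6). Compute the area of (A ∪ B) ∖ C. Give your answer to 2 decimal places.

33.00

|A ∪ B| = 37.
|(A ∪ B) ∩ C| = 4.
|(A ∪ B) ∖ C| = 37 − 4 = 33.00.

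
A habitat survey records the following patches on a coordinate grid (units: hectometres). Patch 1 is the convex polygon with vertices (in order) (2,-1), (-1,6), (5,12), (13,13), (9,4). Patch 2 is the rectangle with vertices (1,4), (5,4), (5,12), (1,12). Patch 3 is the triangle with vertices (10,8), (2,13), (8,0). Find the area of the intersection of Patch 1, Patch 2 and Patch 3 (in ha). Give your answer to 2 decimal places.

4.54

The intersection is the polygon with vertices (5,6.5), (3.263,10.263), (4.462,11.461), (5,11.125).
By the shoelace formula its area is 4.54.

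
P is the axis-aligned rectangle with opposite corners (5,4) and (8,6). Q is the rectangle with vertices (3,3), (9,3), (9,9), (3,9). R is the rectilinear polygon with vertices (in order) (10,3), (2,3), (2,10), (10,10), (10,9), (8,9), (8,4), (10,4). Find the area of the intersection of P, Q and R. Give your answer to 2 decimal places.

The intersection is the polygon with vertices (5,6), (8,6), (8,4), (5,4).
By the shoelace formula its area is 6.00.

6.00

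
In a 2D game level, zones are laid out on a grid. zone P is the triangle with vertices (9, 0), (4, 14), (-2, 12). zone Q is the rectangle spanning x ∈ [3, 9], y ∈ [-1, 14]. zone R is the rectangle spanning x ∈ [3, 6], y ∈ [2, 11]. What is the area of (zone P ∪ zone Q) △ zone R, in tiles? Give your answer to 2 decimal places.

|zone P ∪ zone Q| = 107.803.
|(zone P ∪ zone Q) ∩ zone R| = 27.
|(zone P ∪ zone Q) △ zone R| = 107.803 + 27 − 54 = 80.80.

80.80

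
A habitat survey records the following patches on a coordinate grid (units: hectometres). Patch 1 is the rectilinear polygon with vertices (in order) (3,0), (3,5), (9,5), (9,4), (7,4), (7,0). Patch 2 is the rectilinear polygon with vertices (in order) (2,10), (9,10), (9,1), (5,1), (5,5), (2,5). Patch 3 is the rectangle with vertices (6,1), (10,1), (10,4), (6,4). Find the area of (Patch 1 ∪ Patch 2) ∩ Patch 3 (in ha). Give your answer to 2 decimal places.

9.00

The region (Patch 1 ∪ Patch 2) ∩ Patch 3 is the polygon with vertices (9,1), (7,1), (6,1), (6,4), (9,4).
By the shoelace formula its area is 9.00.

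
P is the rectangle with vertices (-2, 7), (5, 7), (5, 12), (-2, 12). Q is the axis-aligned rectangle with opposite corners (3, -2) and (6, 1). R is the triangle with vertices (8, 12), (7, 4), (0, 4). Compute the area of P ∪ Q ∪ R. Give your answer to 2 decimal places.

By inclusion–exclusion:
Individual areas: |P| = 35, |Q| = 9, |R| = 28.
|P∩Q| = 0 (no overlap).
|P∩R| = 2.
|Q∩R| = 0.
|P∩Q∩R| = 0.
|P ∪ Q ∪ R| = 72 − 2 + 0 = 70.00.

70.00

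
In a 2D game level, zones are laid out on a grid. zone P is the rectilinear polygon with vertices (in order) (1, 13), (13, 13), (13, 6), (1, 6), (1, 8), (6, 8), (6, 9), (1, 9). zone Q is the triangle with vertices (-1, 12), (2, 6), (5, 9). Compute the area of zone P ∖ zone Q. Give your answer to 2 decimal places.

72.00

|zone P| = 79, |zone P∩zone Q| = 7.
|zone P ∖ zone Q| = |zone P| − |zone P∩zone Q| = 79 − 7 = 72.00.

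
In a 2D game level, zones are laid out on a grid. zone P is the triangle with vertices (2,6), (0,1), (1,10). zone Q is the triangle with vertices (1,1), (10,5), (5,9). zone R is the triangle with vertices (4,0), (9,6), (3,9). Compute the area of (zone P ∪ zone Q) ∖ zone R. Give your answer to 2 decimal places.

15.42

|zone P ∪ zone Q| = 34.5.
|(zone P ∪ zone Q) ∩ zone R| = 19.0794.
|(zone P ∪ zone Q) ∖ zone R| = 34.5 − 19.0794 = 15.42.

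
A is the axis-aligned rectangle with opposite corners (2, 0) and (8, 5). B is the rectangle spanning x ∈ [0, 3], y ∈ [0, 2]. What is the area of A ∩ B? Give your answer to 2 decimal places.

2.00

|A∩B|: x∈[2,3], y∈[0,2] → 1·2 = 2.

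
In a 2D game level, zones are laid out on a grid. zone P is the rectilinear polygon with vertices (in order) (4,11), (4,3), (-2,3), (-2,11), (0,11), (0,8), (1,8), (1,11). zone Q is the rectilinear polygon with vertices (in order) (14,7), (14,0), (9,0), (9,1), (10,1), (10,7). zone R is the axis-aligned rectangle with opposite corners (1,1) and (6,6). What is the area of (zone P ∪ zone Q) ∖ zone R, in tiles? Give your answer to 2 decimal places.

|zone P ∪ zone Q| = 74.
|(zone P ∪ zone Q) ∩ zone R| = 9.
|(zone P ∪ zone Q) ∖ zone R| = 74 − 9 = 65.00.

65.00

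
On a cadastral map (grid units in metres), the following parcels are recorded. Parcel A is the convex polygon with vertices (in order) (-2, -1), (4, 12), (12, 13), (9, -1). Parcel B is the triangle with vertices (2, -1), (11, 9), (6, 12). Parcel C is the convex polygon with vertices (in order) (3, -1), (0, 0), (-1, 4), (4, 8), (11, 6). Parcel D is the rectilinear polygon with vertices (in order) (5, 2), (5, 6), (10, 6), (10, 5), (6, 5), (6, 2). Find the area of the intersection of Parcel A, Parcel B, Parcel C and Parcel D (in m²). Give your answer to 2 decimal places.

4.96

The intersection is the polygon with vertices (7.4,5), (6,5), (6,3.444), (5,2.333), (5,6), (8.3,6).
By the shoelace formula its area is 4.96.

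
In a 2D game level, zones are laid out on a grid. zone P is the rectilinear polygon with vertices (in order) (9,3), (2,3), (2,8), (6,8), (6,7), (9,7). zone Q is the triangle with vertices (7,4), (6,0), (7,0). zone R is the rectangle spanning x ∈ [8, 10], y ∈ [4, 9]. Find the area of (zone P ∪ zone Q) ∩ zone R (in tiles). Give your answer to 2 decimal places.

3.00

The region (zone P ∪ zone Q) ∩ zone R is the polygon with vertices (9,7), (9,4), (8,4), (8,7).
By the shoelace formula its area is 3.00.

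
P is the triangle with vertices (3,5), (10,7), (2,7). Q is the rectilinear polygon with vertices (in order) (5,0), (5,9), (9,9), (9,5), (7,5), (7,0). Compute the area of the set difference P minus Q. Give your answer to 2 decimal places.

|P| = 8, |P∩Q| = 3.4286.
|P ∖ Q| = |P| − |P∩Q| = 8 − 3.4286 = 4.57.

4.57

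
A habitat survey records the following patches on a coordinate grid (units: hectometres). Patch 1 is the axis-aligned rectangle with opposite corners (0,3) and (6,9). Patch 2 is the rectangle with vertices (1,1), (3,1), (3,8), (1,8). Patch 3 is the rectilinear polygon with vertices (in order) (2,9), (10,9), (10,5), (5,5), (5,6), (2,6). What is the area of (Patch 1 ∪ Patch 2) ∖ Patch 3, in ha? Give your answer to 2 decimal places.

27.00

|Patch 1 ∪ Patch 2| = 40.
|(Patch 1 ∪ Patch 2) ∩ Patch 3| = 13.
|(Patch 1 ∪ Patch 2) ∖ Patch 3| = 40 − 13 = 27.00.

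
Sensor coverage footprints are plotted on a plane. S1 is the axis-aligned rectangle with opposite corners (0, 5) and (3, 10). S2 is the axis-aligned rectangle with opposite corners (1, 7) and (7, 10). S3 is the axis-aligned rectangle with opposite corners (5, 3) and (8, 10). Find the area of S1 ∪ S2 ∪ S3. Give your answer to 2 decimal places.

42.00

By inclusion–exclusion:
Individual areas: |S1| = 15, |S2| = 18, |S3| = 21.
|S1∩S2|: x∈[1,3], y∈[7,10] → 2·3 = 6.
|S1∩S3| = 0 (no overlap).
|S2∩S3|: x∈[5,7], y∈[7,10] → 2·3 = 6.
|S1∩S2∩S3| = 0.
|S1 ∪ S2 ∪ S3| = 54 − 12 + 0 = 42.00.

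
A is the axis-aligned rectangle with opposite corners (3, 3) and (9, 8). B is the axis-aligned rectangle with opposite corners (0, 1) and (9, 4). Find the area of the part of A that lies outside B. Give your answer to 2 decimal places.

24.00

|A∩B|: x∈[3,9], y∈[3,4] → 6·1 = 6.
|A| = 30.
|A ∖ B| = |A| − |A∩B| = 30 − 6 = 24.00.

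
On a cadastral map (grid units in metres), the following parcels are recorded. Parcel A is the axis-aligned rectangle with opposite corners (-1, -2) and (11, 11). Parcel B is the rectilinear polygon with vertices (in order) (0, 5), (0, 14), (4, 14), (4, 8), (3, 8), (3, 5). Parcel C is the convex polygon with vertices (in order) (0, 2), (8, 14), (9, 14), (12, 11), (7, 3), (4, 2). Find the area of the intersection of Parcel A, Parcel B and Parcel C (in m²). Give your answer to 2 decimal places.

0.75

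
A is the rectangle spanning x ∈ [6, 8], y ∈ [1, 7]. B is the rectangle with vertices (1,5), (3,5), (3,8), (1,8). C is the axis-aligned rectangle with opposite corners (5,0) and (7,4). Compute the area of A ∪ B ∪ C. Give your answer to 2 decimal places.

By inclusion–exclusion:
Individual areas: |A| = 12, |B| = 6, |C| = 8.
|A∩B| = 0 (no overlap).
|A∩C|: x∈[6,7], y∈[1,4] → 1·3 = 3.
|B∩C| = 0 (no overlap).
|A∩B∩C| = 0.
|A ∪ B ∪ C| = 26 − 3 + 0 = 23.00.

23.00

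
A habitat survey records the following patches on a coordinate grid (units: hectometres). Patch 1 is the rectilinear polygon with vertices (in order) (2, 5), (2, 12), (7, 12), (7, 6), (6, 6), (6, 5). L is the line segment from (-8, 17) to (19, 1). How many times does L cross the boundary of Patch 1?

The segment meets the boundary at (7,8.111), (2,11.074).

2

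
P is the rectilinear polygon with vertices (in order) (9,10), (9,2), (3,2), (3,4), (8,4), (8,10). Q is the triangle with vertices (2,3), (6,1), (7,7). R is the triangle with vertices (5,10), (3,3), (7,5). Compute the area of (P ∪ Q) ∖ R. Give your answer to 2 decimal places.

19.86

|P ∪ Q| = 24.6083.
|(P ∪ Q) ∩ R| = 4.7471.
|(P ∪ Q) ∖ R| = 24.6083 − 4.7471 = 19.86.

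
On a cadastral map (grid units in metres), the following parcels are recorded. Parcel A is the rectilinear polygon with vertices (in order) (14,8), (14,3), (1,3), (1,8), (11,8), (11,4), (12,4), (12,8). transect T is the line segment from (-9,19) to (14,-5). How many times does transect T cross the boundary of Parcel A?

The segment meets the boundary at (6.333,3), (1.542,8).

2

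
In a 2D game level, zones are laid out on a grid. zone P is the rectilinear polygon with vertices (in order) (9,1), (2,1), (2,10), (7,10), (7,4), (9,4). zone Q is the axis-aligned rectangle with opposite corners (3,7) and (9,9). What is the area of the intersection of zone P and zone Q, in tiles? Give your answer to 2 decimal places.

The intersection is the polygon with vertices (7,7), (3,7), (3,9), (7,9).
By the shoelace formula its area is 8.00.

8.00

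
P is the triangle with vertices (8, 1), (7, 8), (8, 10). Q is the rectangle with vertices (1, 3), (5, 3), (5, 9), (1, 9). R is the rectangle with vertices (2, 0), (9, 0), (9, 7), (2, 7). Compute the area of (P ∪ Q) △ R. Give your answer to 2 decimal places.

|P ∪ Q| = 28.5.
|(P ∪ Q) ∩ R| = 14.5714.
|(P ∪ Q) △ R| = 28.5 + 49 − 29.1429 = 48.36.

48.36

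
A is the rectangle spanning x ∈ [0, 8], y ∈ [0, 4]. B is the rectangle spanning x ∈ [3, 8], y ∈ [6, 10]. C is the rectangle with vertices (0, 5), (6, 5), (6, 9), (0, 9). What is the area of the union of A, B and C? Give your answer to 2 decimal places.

By inclusion–exclusion:
Individual areas: |A| = 32, |B| = 20, |C| = 24.
|A∩B| = 0 (no overlap).
|A∩C| = 0 (no overlap).
|B∩C|: x∈[3,6], y∈[6,9] → 3·3 = 9.
|A∩B∩C| = 0.
|A ∪ B ∪ C| = 76 − 9 + 0 = 67.00.

67.00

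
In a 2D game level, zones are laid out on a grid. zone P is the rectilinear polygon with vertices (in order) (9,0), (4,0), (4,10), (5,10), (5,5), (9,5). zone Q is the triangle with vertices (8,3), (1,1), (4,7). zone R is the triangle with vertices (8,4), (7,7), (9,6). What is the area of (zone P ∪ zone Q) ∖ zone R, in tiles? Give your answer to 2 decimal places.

37.80

|zone P ∪ zone Q| = 38.2143.
|(zone P ∪ zone Q) ∩ zone R| = 0.4167.
|(zone P ∪ zone Q) ∖ zone R| = 38.2143 − 0.4167 = 37.80.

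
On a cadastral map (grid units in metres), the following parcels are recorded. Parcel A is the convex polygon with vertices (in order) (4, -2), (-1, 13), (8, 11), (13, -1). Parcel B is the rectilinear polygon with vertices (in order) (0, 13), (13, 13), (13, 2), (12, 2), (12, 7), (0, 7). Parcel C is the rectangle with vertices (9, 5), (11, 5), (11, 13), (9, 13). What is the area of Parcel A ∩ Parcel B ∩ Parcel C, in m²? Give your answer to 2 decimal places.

0.53

The intersection is the polygon with vertices (9.667,7), (9,7), (9,8.6).
By the shoelace formula its area is 0.53.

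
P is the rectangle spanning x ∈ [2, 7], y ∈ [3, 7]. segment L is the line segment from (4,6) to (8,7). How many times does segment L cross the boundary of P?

1

The segment meets the boundary at (7,6.75).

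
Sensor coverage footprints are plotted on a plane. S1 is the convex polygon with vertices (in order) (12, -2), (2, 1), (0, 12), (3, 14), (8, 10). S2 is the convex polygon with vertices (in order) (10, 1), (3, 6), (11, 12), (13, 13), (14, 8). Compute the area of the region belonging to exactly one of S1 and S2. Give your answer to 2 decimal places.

112.37

|S1| = 107, |S2| = 65, |S1∩S2| = 29.814.
|S1 △ S2| = |S1| + |S2| − 2·|S1∩S2| = 107 + 65 − 59.6281 = 112.37.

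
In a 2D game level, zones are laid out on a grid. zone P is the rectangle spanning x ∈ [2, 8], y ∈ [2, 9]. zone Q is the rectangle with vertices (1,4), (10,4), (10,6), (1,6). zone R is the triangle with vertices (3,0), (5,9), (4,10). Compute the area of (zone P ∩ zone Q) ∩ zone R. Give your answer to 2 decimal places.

1.22

The region (zone P ∩ zone Q) ∩ zone R is the polygon with vertices (3.4,4), (3.6,6), (4.333,6), (3.889,4).
By the shoelace formula its area is 1.22.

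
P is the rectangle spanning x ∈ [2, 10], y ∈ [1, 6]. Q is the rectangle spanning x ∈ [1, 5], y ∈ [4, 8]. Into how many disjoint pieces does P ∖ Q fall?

P ∖ Q is a single connected region.

1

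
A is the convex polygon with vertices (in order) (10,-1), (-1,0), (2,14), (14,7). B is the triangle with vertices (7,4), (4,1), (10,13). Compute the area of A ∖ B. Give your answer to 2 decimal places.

132.23

|A| = 140.5, |A∩B| = 8.2738.
|A ∖ B| = |A| − |A∩B| = 140.5 − 8.2738 = 132.23.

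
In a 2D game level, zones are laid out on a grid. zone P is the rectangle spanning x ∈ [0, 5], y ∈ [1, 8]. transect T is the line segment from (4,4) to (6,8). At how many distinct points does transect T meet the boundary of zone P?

1

The segment meets the boundary at (5,6).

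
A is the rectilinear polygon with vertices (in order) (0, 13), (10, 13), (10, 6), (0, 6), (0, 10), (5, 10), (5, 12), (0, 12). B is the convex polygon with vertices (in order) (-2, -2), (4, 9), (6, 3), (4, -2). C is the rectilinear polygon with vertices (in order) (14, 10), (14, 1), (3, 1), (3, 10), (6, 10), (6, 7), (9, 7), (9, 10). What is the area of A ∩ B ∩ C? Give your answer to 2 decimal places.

3.58

The intersection is the polygon with vertices (4,9), (5,6), (3,6), (3,7.167).
By the shoelace formula its area is 3.58.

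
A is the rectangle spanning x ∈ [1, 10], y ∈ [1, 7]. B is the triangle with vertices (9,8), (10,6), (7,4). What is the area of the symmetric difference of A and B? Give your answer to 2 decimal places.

|A| = 54, |B| = 4, |A∩B| = 3.5.
|A △ B| = |A| + |B| − 2·|A∩B| = 54 + 4 − 7 = 51.00.

51.00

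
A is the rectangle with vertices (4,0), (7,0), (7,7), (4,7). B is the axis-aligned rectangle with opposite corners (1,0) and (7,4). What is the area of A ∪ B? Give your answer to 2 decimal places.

By inclusion–exclusion:
Individual areas: |A| = 21, |B| = 24.
|A∩B|: x∈[4,7], y∈[0,4] → 3·4 = 12.
|A ∪ B| = 45 − 12 = 33.00.

33.00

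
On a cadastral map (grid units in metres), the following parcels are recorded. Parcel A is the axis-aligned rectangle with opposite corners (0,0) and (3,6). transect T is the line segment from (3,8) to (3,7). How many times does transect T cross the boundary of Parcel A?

0

The segment lies entirely outside Parcel A and never meets its boundary.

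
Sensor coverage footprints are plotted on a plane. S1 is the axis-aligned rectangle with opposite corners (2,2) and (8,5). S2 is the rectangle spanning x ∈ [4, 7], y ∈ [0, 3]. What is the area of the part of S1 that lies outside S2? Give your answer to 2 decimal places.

|S1∩S2|: x∈[4,7], y∈[2,3] → 3·1 = 3.
|S1| = 18.
|S1 ∖ S2| = |S1| − |S1∩S2| = 18 − 3 = 15.00.

15.00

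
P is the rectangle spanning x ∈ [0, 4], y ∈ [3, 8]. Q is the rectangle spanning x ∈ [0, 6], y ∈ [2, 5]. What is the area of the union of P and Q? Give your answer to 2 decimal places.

By inclusion–exclusion:
Individual areas: |P| = 20, |Q| = 18.
|P∩Q|: x∈[0,4], y∈[3,5] → 4·2 = 8.
|P ∪ Q| = 38 − 8 = 30.00.

30.00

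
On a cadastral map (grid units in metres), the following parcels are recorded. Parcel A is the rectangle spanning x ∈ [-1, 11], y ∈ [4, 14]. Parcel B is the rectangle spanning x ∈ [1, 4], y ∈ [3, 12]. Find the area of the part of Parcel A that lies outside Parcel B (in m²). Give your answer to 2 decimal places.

96.00

|Parcel A∩Parcel B|: x∈[1,4], y∈[4,12] → 3·8 = 24.
|Parcel A| = 120.
|Parcel A ∖ Parcel B| = |Parcel A| − |Parcel A∩Parcel B| = 120 − 24 = 96.00.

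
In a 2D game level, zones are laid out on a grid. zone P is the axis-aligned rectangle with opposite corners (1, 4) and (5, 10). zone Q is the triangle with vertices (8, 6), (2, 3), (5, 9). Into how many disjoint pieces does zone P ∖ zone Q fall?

zone P ∖ zone Q splits into 2 disjoint pieces (area 0.25, area 17.75).

2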